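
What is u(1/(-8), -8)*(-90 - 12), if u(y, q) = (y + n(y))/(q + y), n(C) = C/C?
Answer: 714/65 ≈ 10.985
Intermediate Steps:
n(C) = 1
u(y, q) = (1 + y)/(q + y) (u(y, q) = (y + 1)/(q + y) = (1 + y)/(q + y))
u(1/(-8), -8)*(-90 - 12) = ((1 + 1/(-8))/(-8 + 1/(-8)))*(-90 - 12) = ((1 - 1/8)/(-8 - 1/8))*(-102) = ((7/8)/(-65/8))*(-102) = -8/65*7/8*(-102) = -7/65*(-102) = 714/65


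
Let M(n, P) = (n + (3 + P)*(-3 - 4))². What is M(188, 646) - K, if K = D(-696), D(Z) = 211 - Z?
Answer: 18965118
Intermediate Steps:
M(n, P) = (-21 + n - 7*P)² (M(n, P) = (n + (3 + P)*(-7))² = (n + (-21 - 7*P))² = (-21 + n - 7*P)²)
K = 907 (K = 211 - 1*(-696) = 211 + 696 = 907)
M(188, 646) - K = (21 - 1*188 + 7*646)² - 1*907 = (21 - 188 + 4522)² - 907 = 4355² - 907 = 18966025 - 907 = 18965118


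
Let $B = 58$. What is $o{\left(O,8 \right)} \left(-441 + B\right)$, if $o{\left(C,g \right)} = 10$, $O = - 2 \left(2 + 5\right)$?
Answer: $-3830$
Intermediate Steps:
$O = -14$ ($O = \left(-2\right) 7 = -14$)
$o{\left(O,8 \right)} \left(-441 + B\right) = 10 \left(-441 + 58\right) = 10 \left(-383\right) = -3830$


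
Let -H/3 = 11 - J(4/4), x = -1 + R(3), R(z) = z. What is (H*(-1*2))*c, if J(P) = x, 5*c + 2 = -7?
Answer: -486/5 ≈ -97.200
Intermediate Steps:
c = -9/5 (c = -2/5 + (1/5)*(-7) = -2/5 - 7/5 = -9/5 ≈ -1.8000)
x = 2 (x = -1 + 3 = 2)
J(P) = 2
H = -27 (H = -3*(11 - 1*2) = -3*(11 - 2) = -3*9 = -27)
(H*(-1*2))*c = -(-27)*2*(-9/5) = -27*(-2)*(-9/5) = 54*(-9/5) = -486/5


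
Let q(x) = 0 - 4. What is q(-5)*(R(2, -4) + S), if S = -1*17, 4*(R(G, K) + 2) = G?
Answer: 74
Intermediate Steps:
R(G, K) = -2 + G/4
q(x) = -4
S = -17
q(-5)*(R(2, -4) + S) = -4*((-2 + (¼)*2) - 17) = -4*((-2 + ½) - 17) = -4*(-3/2 - 17) = -4*(-37/2) = 74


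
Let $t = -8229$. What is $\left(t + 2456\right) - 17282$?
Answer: $-23055$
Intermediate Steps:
$\left(t + 2456\right) - 17282 = \left(-8229 + 2456\right) - 17282 = -5773 - 17282 = -23055$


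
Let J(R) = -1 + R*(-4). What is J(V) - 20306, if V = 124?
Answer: -20803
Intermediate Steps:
J(R) = -1 - 4*R
J(V) - 20306 = (-1 - 4*124) - 20306 = (-1 - 496) - 20306 = -497 - 20306 = -20803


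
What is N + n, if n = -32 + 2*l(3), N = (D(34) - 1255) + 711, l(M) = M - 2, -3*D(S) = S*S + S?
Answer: -2912/3 ≈ -970.67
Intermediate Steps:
D(S) = -S/3 - S²/3 (D(S) = -(S*S + S)/3 = -(S² + S)/3 = -(S + S²)/3 = -S/3 - S²/3)
l(M) = -2 + M
N = -2822/3 (N = (-⅓*34*(1 + 34) - 1255) + 711 = (-⅓*34*35 - 1255) + 711 = (-1190/3 - 1255) + 711 = -4955/3 + 711 = -2822/3 ≈ -940.67)
n = -30 (n = -32 + 2*(-2 + 3) = -32 + 2*1 = -32 + 2 = -30)
N + n = -2822/3 - 30 = -2912/3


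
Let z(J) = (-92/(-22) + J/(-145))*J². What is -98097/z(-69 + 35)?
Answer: -52154905/2714288 ≈ -19.215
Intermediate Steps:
z(J) = J²*(46/11 - J/145) (z(J) = (-92*(-1/22) + J*(-1/145))*J² = (46/11 - J/145)*J² = J²*(46/11 - J/145))
-98097/z(-69 + 35) = -98097*1595/((-69 + 35)²*(6670 - 11*(-69 + 35))) = -98097*1595/(1156*(6670 - 11*(-34))) = -98097*1595/(1156*(6670 + 374)) = -98097/((1/1595)*1156*7044) = -98097/8142864/1595 = -98097*1595/8142864 = -52154905/2714288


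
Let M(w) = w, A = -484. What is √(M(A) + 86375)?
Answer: √85891 ≈ 293.07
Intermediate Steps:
√(M(A) + 86375) = √(-484 + 86375) = √85891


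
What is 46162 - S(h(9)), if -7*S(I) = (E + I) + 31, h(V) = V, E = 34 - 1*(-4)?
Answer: 323212/7 ≈ 46173.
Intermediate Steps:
E = 38 (E = 34 + 4 = 38)
S(I) = -69/7 - I/7 (S(I) = -((38 + I) + 31)/7 = -(69 + I)/7 = -69/7 - I/7)
46162 - S(h(9)) = 46162 - (-69/7 - ⅐*9) = 46162 - (-69/7 - 9/7) = 46162 - 1*(-78/7) = 46162 + 78/7 = 323212/7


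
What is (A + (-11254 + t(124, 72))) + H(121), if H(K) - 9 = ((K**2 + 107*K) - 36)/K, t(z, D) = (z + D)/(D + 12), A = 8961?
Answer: -745589/363 ≈ -2054.0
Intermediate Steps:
t(z, D) = (D + z)/(12 + D)
H(K) = 9 + (-36 + K**2 + 107*K)/K (H(K) = 9 + ((K**2 + 107*K) - 36)/K = 9 + (-36 + K**2 + 107*K)/K)
(A + (-11254 + t(124, 72))) + H(121) = (8961 + (-11254 + (72 + 124)/(12 + 72))) + (116 + 121 - 36/121) = (8961 + (-11254 + 196/84)) + (116 + 121 - 36*1/121) = (8961 + (-11254 + (1/84)*196)) + (116 + 121 - 36/121) = (8961 + (-11254 + 7/3)) + 28641/121 = (8961 - 33755/3) + 28641/121 = -6872/3 + 28641/121 = -745589/363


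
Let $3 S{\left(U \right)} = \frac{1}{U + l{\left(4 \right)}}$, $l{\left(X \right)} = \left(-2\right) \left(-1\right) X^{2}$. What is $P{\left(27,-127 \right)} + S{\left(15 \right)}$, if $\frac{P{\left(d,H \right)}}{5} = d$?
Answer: $\frac{19036}{141} \approx 135.01$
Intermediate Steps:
$P{\left(d,H \right)} = 5 d$
$l{\left(X \right)} = 2 X^{2}$
$S{\left(U \right)} = \frac{1}{3 \left(32 + U\right)}$ ($S{\left(U \right)} = \frac{1}{3 \left(U + 2 \cdot 4^{2}\right)} = \frac{1}{3 \left(U + 2 \cdot 16\right)} = \frac{1}{3 \left(U + 32\right)} = \frac{1}{3 \left(32 + U\right)}$)
$P{\left(27,-127 \right)} + S{\left(15 \right)} = 5 \cdot 27 + \frac{1}{3 \left(32 + 15\right)} = 135 + \frac{1}{3 \cdot 47} = 135 + \frac{1}{3} \cdot \frac{1}{47} = 135 + \frac{1}{141} = \frac{19036}{141}$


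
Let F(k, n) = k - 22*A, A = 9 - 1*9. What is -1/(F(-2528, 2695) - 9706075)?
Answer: 1/9708603 ≈ 1.0300e-7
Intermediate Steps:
A = 0 (A = 9 - 9 = 0)
F(k, n) = k (F(k, n) = k - 22*0 = k + 0 = k)
-1/(F(-2528, 2695) - 9706075) = -1/(-2528 - 9706075) = -1/(-9708603) = -1*(-1/9708603) = 1/9708603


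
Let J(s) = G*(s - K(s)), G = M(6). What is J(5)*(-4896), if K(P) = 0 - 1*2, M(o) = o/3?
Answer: -68544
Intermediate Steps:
M(o) = o/3 (M(o) = o*(⅓) = o/3)
K(P) = -2 (K(P) = 0 - 2 = -2)
G = 2 (G = (⅓)*6 = 2)
J(s) = 4 + 2*s (J(s) = 2*(s - 1*(-2)) = 2*(s + 2) = 2*(2 + s) = 4 + 2*s)
J(5)*(-4896) = (4 + 2*5)*(-4896) = (4 + 10)*(-4896) = 14*(-4896) = -68544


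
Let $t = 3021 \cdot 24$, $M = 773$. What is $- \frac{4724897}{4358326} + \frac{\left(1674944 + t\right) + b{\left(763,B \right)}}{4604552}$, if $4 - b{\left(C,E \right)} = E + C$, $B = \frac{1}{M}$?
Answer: $- \frac{683302715579501}{969541950941431} \approx -0.70477$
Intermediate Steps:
$B = \frac{1}{773} \approx 0.0012937$
$b{\left(C,E \right)} = 4 - C - E$ ($b{\left(C,E \right)} = 4 - \left(E + C\right) = 4 - \left(C + E\right) = 4 - C - E$)
$t = 72504$
$- \frac{4724897}{4358326} + \frac{\left(1674944 + t\right) + b{\left(763,B \right)}}{4604552} = - \frac{4724897}{4358326} + \frac{\left(1674944 + 72504\right) - \frac{586708}{773}}{4604552} = \left(-4724897\right) \frac{1}{4358326} + \left(1747448 - \frac{586708}{773}\right) \frac{1}{4604552} = - \frac{4724897}{4358326} + \left(1747448 - \frac{586708}{773}\right) \frac{1}{4604552} = - \frac{4724897}{4358326} + \frac{1350190596}{773} \cdot \frac{1}{4604552} = - \frac{4724897}{4358326} + \frac{337547649}{889829674} = - \frac{683302715579501}{969541950941431}$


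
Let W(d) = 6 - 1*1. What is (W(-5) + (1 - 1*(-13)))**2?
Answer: 361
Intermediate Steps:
W(d) = 5 (W(d) = 6 - 1 = 5)
(W(-5) + (1 - 1*(-13)))**2 = (5 + (1 - 1*(-13)))**2 = (5 + (1 + 13))**2 = (5 + 14)**2 = 19**2 = 361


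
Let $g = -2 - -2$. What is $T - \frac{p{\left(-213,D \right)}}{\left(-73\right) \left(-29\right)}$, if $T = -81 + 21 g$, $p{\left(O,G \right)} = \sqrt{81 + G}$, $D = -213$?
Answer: $-81 - \frac{2 i \sqrt{33}}{2117} \approx -81.0 - 0.0054271 i$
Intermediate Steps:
$g = 0$ ($g = -2 + 2 = 0$)
$T = -81$ ($T = -81 + 21 \cdot 0 = -81 + 0 = -81$)
$T - \frac{p{\left(-213,D \right)}}{\left(-73\right) \left(-29\right)} = -81 - \frac{\sqrt{81 - 213}}{\left(-73\right) \left(-29\right)} = -81 - \frac{\sqrt{-132}}{2117} = -81 - 2 i \sqrt{33} \cdot \frac{1}{2117} = -81 - \frac{2 i \sqrt{33}}{2117}$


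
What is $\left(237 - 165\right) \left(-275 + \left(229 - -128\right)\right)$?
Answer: $5904$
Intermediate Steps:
$\left(237 - 165\right) \left(-275 + \left(229 - -128\right)\right) = 72 \left(-275 + \left(229 + 128\right)\right) = 72 \left(-275 + 357\right) = 72 \cdot 82 = 5904$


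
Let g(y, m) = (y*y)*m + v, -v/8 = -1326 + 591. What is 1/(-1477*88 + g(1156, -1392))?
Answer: -1/1860303808 ≈ -5.3755e-10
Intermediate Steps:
v = 5880 (v = -8*(-1326 + 591) = -8*(-735) = 5880)
g(y, m) = 5880 + m*y² (g(y, m) = (y*y)*m + 5880 = y²*m + 5880 = m*y² + 5880 = 5880 + m*y²)
1/(-1477*88 + g(1156, -1392)) = 1/(-1477*88 + (5880 - 1392*1156²)) = 1/(-129976 + (5880 - 1392*1336336)) = 1/(-129976 + (5880 - 1860179712)) = 1/(-129976 - 1860173832) = 1/(-1860303808) = -1/1860303808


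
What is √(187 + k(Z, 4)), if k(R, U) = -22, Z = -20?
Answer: √165 ≈ 12.845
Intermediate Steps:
√(187 + k(Z, 4)) = √(187 - 22) = √165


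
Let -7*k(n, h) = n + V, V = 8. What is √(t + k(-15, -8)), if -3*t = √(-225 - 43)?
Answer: √(9 - 6*I*√67)/3 ≈ 1.8094 - 1.5079*I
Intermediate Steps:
k(n, h) = -8/7 - n/7 (k(n, h) = -(n + 8)/7 = -(8 + n)/7 = -8/7 - n/7)
t = -2*I*√67/3 (t = -√(-225 - 43)/3 = -2*I*√67/3 ≈ -5.4569*I)
√(t + k(-15, -8)) = √(-2*I*√67/3 + (-8/7 - ⅐*(-15))) = √(-2*I*√67/3 + (-8/7 + 15/7)) = √(-2*I*√67/3 + 1) = √(1 - 2*I*√67/3)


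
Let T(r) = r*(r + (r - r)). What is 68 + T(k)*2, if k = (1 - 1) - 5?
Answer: 118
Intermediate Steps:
k = -5 (k = 0 - 5 = -5)
T(r) = r**2 (T(r) = r*(r + 0) = r*r = r**2)
68 + T(k)*2 = 68 + (-5)**2*2 = 68 + 25*2 = 68 + 50 = 118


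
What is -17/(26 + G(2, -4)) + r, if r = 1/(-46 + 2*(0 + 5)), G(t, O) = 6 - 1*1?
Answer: -643/1116 ≈ -0.57617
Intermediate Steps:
G(t, O) = 5 (G(t, O) = 6 - 1 = 5)
r = -1/36 (r = 1/(-46 + 2*5) = 1/(-46 + 10) = 1/(-36) = -1/36 ≈ -0.027778)
-17/(26 + G(2, -4)) + r = -17/(26 + 5) - 1/36 = -17/31 - 1/36 = -643/1116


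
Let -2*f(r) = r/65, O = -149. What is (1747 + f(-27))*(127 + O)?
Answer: -2498507/65 ≈ -38439.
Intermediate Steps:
f(r) = -r/130 (f(r) = -r/(2*65) = -r/130)
(1747 + f(-27))*(127 + O) = (1747 - 1/130*(-27))*(127 - 149) = (1747 + 27/130)*(-22) = (227137/130)*(-22) = -2498507/65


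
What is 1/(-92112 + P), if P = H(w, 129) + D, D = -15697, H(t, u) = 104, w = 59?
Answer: -1/107705 ≈ -9.2846e-6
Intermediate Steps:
P = -15593 (P = 104 - 15697 = -15593)
1/(-92112 + P) = 1/(-92112 - 15593) = 1/(-107705) = -1/107705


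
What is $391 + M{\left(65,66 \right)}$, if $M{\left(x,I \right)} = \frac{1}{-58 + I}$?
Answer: $\frac{3129}{8} \approx 391.13$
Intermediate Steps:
$391 + M{\left(65,66 \right)} = 391 + \frac{1}{-58 + 66} = 391 + \frac{1}{8} = \frac{3129}{8}$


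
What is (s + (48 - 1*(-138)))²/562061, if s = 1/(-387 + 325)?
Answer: 132963961/2160562484 ≈ 0.061541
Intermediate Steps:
s = -1/62 (s = 1/(-62) = -1/62 ≈ -0.016129)
(s + (48 - 1*(-138)))²/562061 = (-1/62 + (48 - 1*(-138)))²/562061 = (-1/62 + (48 + 138))²*(1/562061) = (-1/62 + 186)²*(1/562061) = (11531/62)²*(1/562061) = (132963961/3844)*(1/562061) = 132963961/2160562484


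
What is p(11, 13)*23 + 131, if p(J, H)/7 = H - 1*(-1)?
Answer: 2385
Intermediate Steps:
p(J, H) = 7 + 7*H (p(J, H) = 7*(H - 1*(-1)) = 7*(H + 1) = 7*(1 + H) = 7 + 7*H)
p(11, 13)*23 + 131 = (7 + 7*13)*23 + 131 = (7 + 91)*23 + 131 = 98*23 + 131 = 2254 + 131 = 2385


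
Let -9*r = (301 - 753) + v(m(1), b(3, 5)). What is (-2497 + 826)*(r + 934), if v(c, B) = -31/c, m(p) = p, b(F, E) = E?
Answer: -1650391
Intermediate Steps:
r = 161/3 (r = -((301 - 753) - 31/1)/9 = -(-452 - 31*1)/9 = -(-452 - 31)/9 = -1/9*(-483) = 161/3 ≈ 53.667)
(-2497 + 826)*(r + 934) = (-2497 + 826)*(161/3 + 934) = -1671*2963/3 = -1650391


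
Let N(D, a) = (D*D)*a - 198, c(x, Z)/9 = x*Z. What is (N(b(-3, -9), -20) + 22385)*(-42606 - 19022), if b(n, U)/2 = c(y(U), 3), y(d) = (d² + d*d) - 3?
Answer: 90862211393324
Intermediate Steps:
y(d) = -3 + 2*d² (y(d) = (d² + d²) - 3 = 2*d² - 3 = -3 + 2*d²)
c(x, Z) = 9*Z*x (c(x, Z) = 9*(x*Z) = 9*(Z*x) = 9*Z*x)
b(n, U) = -162 + 108*U² (b(n, U) = 2*(9*3*(-3 + 2*U²)) = 2*(-81 + 54*U²) = -162 + 108*U²)
N(D, a) = -198 + a*D² (N(D, a) = D²*a - 198 = a*D² - 198 = -198 + a*D²)
(N(b(-3, -9), -20) + 22385)*(-42606 - 19022) = ((-198 - 20*(-162 + 108*(-9)²)²) + 22385)*(-42606 - 19022) = ((-198 - 20*(-162 + 108*81)²) + 22385)*(-61628) = ((-198 - 20*(-162 + 8748)²) + 22385)*(-61628) = ((-198 - 20*8586²) + 22385)*(-61628) = ((-198 - 20*73719396) + 22385)*(-61628) = ((-198 - 1474387920) + 22385)*(-61628) = (-1474388118 + 22385)*(-61628) = -1474365733*(-61628) = 90862211393324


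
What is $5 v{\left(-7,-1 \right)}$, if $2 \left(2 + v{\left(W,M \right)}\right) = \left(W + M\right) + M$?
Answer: $- \frac{65}{2} \approx -32.5$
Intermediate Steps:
$v{\left(W,M \right)} = -2 + M + \frac{W}{2}$ ($v{\left(W,M \right)} = -2 + \frac{\left(W + M\right) + M}{2} = -2 + \frac{\left(M + W\right) + M}{2} = -2 + \frac{W + 2 M}{2} = -2 + \left(M + \frac{W}{2}\right) = -2 + M + \frac{W}{2}$)
$5 v{\left(-7,-1 \right)} = 5 \left(-2 - 1 + \frac{1}{2} \left(-7\right)\right) = 5 \left(-2 - 1 - \frac{7}{2}\right) = 5 \left(- \frac{13}{2}\right) = - \frac{65}{2}$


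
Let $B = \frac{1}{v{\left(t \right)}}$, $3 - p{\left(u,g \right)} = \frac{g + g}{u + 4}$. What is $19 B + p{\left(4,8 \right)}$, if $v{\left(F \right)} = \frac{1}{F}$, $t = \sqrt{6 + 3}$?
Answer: $58$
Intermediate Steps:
$p{\left(u,g \right)} = 3 - \frac{2 g}{4 + u}$ ($p{\left(u,g \right)} = 3 - \frac{g + g}{u + 4} = 3 - \frac{2 g}{4 + u}$)
$t = 3$ ($t = \sqrt{9} = 3$)
$B = 3$ ($B = \frac{1}{\frac{1}{3}} = 3$)
$19 B + p{\left(4,8 \right)} = 19 \cdot 3 + \frac{12 - 16 + 3 \cdot 4}{4 + 4} = 57 + \frac{12 - 16 + 12}{8} = 57 + \frac{1}{8} \cdot 8 = 57 + 1 = 58$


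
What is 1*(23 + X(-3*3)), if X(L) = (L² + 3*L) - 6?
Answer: 71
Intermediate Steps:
X(L) = -6 + L² + 3*L
1*(23 + X(-3*3)) = 1*(23 + (-6 + (-3*3)² + 3*(-3*3))) = 1*(23 + (-6 + (-9)² + 3*(-9))) = 1*(23 + (-6 + 81 - 27)) = 1*(23 + 48) = 1*71 = 71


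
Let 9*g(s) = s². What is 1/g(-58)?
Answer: 9/3364 ≈ 0.0026754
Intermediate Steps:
g(s) = s²/9
1/g(-58) = 1/((⅑)*(-58)²) = 1/((⅑)*3364) = 1/(3364/9) = 9/3364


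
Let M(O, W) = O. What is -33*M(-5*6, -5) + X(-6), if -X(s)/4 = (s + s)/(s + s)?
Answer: 986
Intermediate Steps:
X(s) = -4 (X(s) = -4*(s + s)/(s + s) = -4*2*s/(2*s) = -4*2*s*1/(2*s) = -4*1 = -4)
-33*M(-5*6, -5) + X(-6) = -(-165)*6 - 4 = -33*(-30) - 4 = 990 - 4 = 986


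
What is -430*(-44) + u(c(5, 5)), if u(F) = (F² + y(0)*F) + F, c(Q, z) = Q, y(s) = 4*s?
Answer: 18950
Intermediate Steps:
u(F) = F + F² (u(F) = (F² + (4*0)*F) + F = (F² + 0*F) + F = (F² + 0) + F = F² + F = F + F²)
-430*(-44) + u(c(5, 5)) = -430*(-44) + 5*(1 + 5) = 18920 + 5*6 = 18920 + 30 = 18950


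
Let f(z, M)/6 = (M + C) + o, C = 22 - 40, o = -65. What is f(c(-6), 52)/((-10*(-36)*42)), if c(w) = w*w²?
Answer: -31/2520 ≈ -0.012302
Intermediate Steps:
c(w) = w³
C = -18
f(z, M) = -498 + 6*M (f(z, M) = 6*((M - 18) - 65) = 6*((-18 + M) - 65) = 6*(-83 + M) = -498 + 6*M)
f(c(-6), 52)/((-10*(-36)*42)) = (-498 + 6*52)/((-10*(-36)*42)) = (-498 + 312)/((360*42)) = -186/15120 = -186*1/15120 = -31/2520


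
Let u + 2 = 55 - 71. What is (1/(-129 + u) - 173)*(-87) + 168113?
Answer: 8975065/49 ≈ 1.8316e+5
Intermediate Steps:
u = -18 (u = -2 + (55 - 71) = -2 - 16 = -18)
(1/(-129 + u) - 173)*(-87) + 168113 = (1/(-129 - 18) - 173)*(-87) + 168113 = (1/(-147) - 173)*(-87) + 168113 = (-1/147 - 173)*(-87) + 168113 = -25432/147*(-87) + 168113 = 737528/49 + 168113 = 8975065/49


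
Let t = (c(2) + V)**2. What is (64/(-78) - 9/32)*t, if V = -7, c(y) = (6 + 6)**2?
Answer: -25807375/1248 ≈ -20679.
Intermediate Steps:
c(y) = 144 (c(y) = 12**2 = 144)
t = 18769 (t = (144 - 7)**2 = 137**2 = 18769)
(64/(-78) - 9/32)*t = (64/(-78) - 9/32)*18769 = (64*(-1/78) - 9*1/32)*18769 = (-32/39 - 9/32)*18769 = -1375/1248*18769 = -25807375/1248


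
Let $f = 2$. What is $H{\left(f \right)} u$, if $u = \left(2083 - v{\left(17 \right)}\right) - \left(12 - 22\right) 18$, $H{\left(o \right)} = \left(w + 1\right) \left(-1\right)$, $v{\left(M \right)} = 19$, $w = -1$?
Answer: $0$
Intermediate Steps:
$H{\left(o \right)} = 0$ ($H{\left(o \right)} = \left(-1 + 1\right) \left(-1\right) = 0 \left(-1\right) = 0$)
$u = 2244$ ($u = \left(2083 - 19\right) - \left(12 - 22\right) 18 = \left(2083 - 19\right) - \left(-10\right) 18 = 2064 - -180 = 2064 + 180 = 2244$)
$H{\left(f \right)} u = 0 \cdot 2244 = 0$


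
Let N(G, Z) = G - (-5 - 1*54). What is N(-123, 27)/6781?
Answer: -64/6781 ≈ -0.0094381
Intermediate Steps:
N(G, Z) = 59 + G (N(G, Z) = G - (-5 - 54) = G - 1*(-59) = G + 59 = 59 + G)
N(-123, 27)/6781 = (59 - 123)/6781 = -64*1/6781 = -64/6781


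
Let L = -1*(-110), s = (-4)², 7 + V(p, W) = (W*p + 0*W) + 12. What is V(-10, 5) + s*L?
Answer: 1715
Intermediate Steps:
V(p, W) = 5 + W*p (V(p, W) = -7 + ((W*p + 0*W) + 12) = -7 + ((W*p + 0) + 12) = -7 + (W*p + 12) = -7 + (12 + W*p) = 5 + W*p)
s = 16
L = 110
V(-10, 5) + s*L = (5 + 5*(-10)) + 16*110 = (5 - 50) + 1760 = -45 + 1760 = 1715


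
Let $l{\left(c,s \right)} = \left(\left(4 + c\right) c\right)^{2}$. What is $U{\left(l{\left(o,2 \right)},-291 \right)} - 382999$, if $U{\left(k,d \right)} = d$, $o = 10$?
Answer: $-383290$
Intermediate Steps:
$l{\left(c,s \right)} = c^{2} \left(4 + c\right)^{2}$ ($l{\left(c,s \right)} = \left(c \left(4 + c\right)\right)^{2} = c^{2} \left(4 + c\right)^{2}$)
$U{\left(l{\left(o,2 \right)},-291 \right)} - 382999 = -291 - 382999 = -383290$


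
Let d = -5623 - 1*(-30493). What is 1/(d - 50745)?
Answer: -1/25875 ≈ -3.8647e-5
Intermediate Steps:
d = 24870 (d = -5623 + 30493 = 24870)
1/(d - 50745) = 1/(24870 - 50745) = 1/(-25875) = -1/25875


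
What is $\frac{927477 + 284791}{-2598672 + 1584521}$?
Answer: $- \frac{1212268}{1014151} \approx -1.1954$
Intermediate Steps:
$\frac{927477 + 284791}{-2598672 + 1584521} = \frac{1212268}{-1014151} = 1212268 \left(- \frac{1}{1014151}\right) = - \frac{1212268}{1014151}$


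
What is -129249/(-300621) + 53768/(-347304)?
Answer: 1196871032/4350286491 ≈ 0.27512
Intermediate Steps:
-129249/(-300621) + 53768/(-347304) = -129249*(-1/300621) + 53768*(-1/347304) = 43083/100207 - 6721/43413 = 1196871032/4350286491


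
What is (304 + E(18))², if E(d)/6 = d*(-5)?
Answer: 55696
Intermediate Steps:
E(d) = -30*d (E(d) = 6*(d*(-5)) = 6*(-5*d) = -30*d)
(304 + E(18))² = (304 - 30*18)² = (304 - 540)² = (-236)² = 55696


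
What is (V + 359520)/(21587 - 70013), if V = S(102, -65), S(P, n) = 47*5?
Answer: -359755/48426 ≈ -7.4290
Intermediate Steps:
S(P, n) = 235
V = 235
(V + 359520)/(21587 - 70013) = (235 + 359520)/(21587 - 70013) = 359755/(-48426) = 359755*(-1/48426) = -359755/48426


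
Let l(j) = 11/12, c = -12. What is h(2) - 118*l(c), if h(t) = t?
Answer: -637/6 ≈ -106.17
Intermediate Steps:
l(j) = 11/12 (l(j) = 11*(1/12) = 11/12)
h(2) - 118*l(c) = 2 - 118*11/12 = 2 - 649/6 = -637/6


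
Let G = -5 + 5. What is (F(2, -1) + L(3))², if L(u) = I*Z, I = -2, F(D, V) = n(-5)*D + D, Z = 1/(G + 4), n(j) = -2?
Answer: 25/4 ≈ 6.2500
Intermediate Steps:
G = 0
Z = ¼ (Z = 1/(0 + 4) = 1/4 = ¼ ≈ 0.25000)
F(D, V) = -D (F(D, V) = -2*D + D = -D)
L(u) = -½ (L(u) = -2*¼ = -½)
(F(2, -1) + L(3))² = (-1*2 - ½)² = (-2 - ½)² = (-5/2)² = 25/4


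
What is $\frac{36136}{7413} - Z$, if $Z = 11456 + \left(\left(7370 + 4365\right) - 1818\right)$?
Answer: $- \frac{158401913}{7413} \approx -21368.0$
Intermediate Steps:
$Z = 21373$ ($Z = 11456 + \left(11735 - 1818\right) = 11456 + 9917 = 21373$)
$\frac{36136}{7413} - Z = \frac{36136}{7413} - 21373 = - \frac{158401913}{7413}$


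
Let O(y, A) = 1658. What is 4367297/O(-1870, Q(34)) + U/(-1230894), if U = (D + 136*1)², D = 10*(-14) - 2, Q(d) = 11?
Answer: 298648867435/113379014 ≈ 2634.1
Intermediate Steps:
D = -142 (D = -140 - 2 = -142)
U = 36 (U = (-142 + 136*1)² = (-142 + 136)² = (-6)² = 36)
4367297/O(-1870, Q(34)) + U/(-1230894) = 4367297/1658 + 36/(-1230894) = 4367297*(1/1658) + 36*(-1/1230894) = 4367297/1658 - 2/68383 = 298648867435/113379014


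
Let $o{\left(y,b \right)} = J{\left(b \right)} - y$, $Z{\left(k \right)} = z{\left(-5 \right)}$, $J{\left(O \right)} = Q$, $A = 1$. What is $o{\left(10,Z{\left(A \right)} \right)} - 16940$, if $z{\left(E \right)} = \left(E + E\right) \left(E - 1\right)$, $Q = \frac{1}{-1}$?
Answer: $-16951$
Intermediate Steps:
$Q = -1$
$J{\left(O \right)} = -1$
$z{\left(E \right)} = 2 E \left(-1 + E\right)$
$Z{\left(k \right)} = 60$ ($Z{\left(k \right)} = 2 \left(-5\right) \left(-1 - 5\right) = 2 \left(-5\right) \left(-6\right) = 60$)
$o{\left(y,b \right)} = -1 - y$
$o{\left(10,Z{\left(A \right)} \right)} - 16940 = \left(-1 - 10\right) - 16940 = -11 - 16940 = -16951$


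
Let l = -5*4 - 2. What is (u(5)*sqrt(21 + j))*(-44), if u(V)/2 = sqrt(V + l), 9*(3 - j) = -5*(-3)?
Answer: -88*I*sqrt(3417)/3 ≈ -1714.7*I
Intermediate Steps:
j = 4/3 (j = 3 - (-5)*(-3)/9 = 3 - 1/9*15 = 3 - 5/3 = 4/3 ≈ 1.3333)
l = -22 (l = -20 - 2 = -22)
u(V) = 2*sqrt(-22 + V) (u(V) = 2*sqrt(V - 22) = 2*sqrt(-22 + V))
(u(5)*sqrt(21 + j))*(-44) = ((2*sqrt(-22 + 5))*sqrt(21 + 4/3))*(-44) = ((2*sqrt(-17))*sqrt(67/3))*(-44) = ((2*(I*sqrt(17)))*(sqrt(201)/3))*(-44) = ((2*I*sqrt(17))*(sqrt(201)/3))*(-44) = (2*I*sqrt(3417)/3)*(-44) = -88*I*sqrt(3417)/3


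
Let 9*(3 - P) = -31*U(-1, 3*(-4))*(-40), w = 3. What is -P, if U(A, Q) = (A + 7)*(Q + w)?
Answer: -7443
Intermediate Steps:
U(A, Q) = (3 + Q)*(7 + A) (U(A, Q) = (A + 7)*(Q + 3) = (7 + A)*(3 + Q) = (3 + Q)*(7 + A))
P = 7443 (P = 3 - (-31*(21 + 3*(-1) + 7*(3*(-4)) - 3*(-4)))*(-40)/9 = 3 - (-31*(21 - 3 + 7*(-12) - 1*(-12)))*(-40)/9 = 3 - (-31*(21 - 3 - 84 + 12))*(-40)/9 = 3 - (-31*(-54))*(-40)/9 = 3 - 186*(-40) = 3 - 1/9*(-66960) = 3 + 7440 = 7443)
-P = -1*7443 = -7443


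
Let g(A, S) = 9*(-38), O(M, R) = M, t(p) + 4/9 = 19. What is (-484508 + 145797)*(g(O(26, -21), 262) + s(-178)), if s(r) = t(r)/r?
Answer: 185630902261/1602 ≈ 1.1587e+8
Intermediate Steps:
t(p) = 167/9 (t(p) = -4/9 + 19 = 167/9)
g(A, S) = -342
s(r) = 167/(9*r)
(-484508 + 145797)*(g(O(26, -21), 262) + s(-178)) = (-484508 + 145797)*(-342 + (167/9)/(-178)) = -338711*(-342 + (167/9)*(-1/178)) = -338711*(-342 - 167/1602) = -338711*(-548051/1602) = 185630902261/1602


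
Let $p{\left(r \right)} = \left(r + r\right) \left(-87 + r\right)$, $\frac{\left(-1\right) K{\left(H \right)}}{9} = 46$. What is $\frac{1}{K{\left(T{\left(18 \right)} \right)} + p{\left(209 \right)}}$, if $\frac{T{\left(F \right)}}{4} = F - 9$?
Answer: $\frac{1}{50582} \approx 1.977 \cdot 10^{-5}$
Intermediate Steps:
$T{\left(F \right)} = -36 + 4 F$ ($T{\left(F \right)} = 4 \left(F - 9\right) = 4 \left(-9 + F\right) = -36 + 4 F$)
$K{\left(H \right)} = -414$ ($K{\left(H \right)} = \left(-9\right) 46 = -414$)
$p{\left(r \right)} = 2 r \left(-87 + r\right)$
$\frac{1}{K{\left(T{\left(18 \right)} \right)} + p{\left(209 \right)}} = \frac{1}{-414 + 2 \cdot 209 \left(-87 + 209\right)} = \frac{1}{-414 + 2 \cdot 209 \cdot 122} = \frac{1}{-414 + 50996} = \frac{1}{50582}$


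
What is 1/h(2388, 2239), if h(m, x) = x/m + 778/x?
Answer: 5346732/6870985 ≈ 0.77816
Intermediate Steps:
h(m, x) = 778/x + x/m
1/h(2388, 2239) = 1/(778/2239 + 2239/2388) = 1/(6870985/5346732) = 5346732/6870985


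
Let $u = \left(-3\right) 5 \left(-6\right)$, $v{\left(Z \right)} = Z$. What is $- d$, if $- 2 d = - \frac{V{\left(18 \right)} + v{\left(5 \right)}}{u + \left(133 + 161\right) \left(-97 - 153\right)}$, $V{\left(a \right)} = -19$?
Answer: $- \frac{7}{73410} \approx -9.5355 \cdot 10^{-5}$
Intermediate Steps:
$u = 90$ ($u = \left(-15\right) \left(-6\right) = 90$)
$d = \frac{7}{73410}$ ($d = - \frac{\left(-1\right) \frac{-19 + 5}{90 + \left(133 + 161\right) \left(-97 - 153\right)}}{2} = - \frac{\left(-1\right) \left(- \frac{14}{90 + 294 \left(-250\right)}\right)}{2} = - \frac{\left(-1\right) \left(- \frac{14}{90 - 73500}\right)}{2} = - \frac{\left(-1\right) \left(- \frac{14}{-73410}\right)}{2} = - \frac{\left(-1\right) \left(\left(-14\right) \left(- \frac{1}{73410}\right)\right)}{2} = - \frac{\left(-1\right) \frac{7}{36705}}{2} = \left(- \frac{1}{2}\right) \left(- \frac{7}{36705}\right) = \frac{7}{73410} \approx 9.5355 \cdot 10^{-5}$)
$- d = \left(-1\right) \frac{7}{73410} = - \frac{7}{73410}$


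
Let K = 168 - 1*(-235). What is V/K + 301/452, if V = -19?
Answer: 112715/182156 ≈ 0.61878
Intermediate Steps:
K = 403 (K = 168 + 235 = 403)
V/K + 301/452 = -19/403 + 301/452 = 112715/182156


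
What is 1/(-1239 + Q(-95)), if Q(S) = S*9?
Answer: -1/2094 ≈ -0.00047755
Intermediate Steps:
Q(S) = 9*S
1/(-1239 + Q(-95)) = 1/(-1239 + 9*(-95)) = 1/(-1239 - 855) = 1/(-2094) = -1/2094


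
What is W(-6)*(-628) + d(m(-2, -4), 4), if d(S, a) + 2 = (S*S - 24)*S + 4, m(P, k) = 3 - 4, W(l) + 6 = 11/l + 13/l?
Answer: 6305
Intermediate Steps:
W(l) = -6 + 24/l (W(l) = -6 + (11/l + 13/l) = -6 + 24/l)
m(P, k) = -1
d(S, a) = 2 + S*(-24 + S**2) (d(S, a) = -2 + ((S*S - 24)*S + 4) = -2 + ((S**2 - 24)*S + 4) = -2 + ((-24 + S**2)*S + 4) = -2 + (S*(-24 + S**2) + 4) = -2 + (4 + S*(-24 + S**2)) = 2 + S*(-24 + S**2))
W(-6)*(-628) + d(m(-2, -4), 4) = (-6 + 24/(-6))*(-628) + (2 + (-1)**3 - 24*(-1)) = (-6 + 24*(-1/6))*(-628) + (2 - 1 + 24) = (-6 - 4)*(-628) + 25 = -10*(-628) + 25 = 6280 + 25 = 6305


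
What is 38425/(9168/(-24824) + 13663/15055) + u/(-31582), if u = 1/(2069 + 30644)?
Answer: 1854540894723642067491/25976556034907194 ≈ 71393.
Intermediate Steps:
u = 1/32713 ≈ 3.0569e-5
38425/(9168/(-24824) + 13663/15055) + u/(-31582) = 38425/(9168/(-24824) + 13663/15055) + (1/32713)/(-31582) = 38425/(9168*(-1/24824) + 13663*(1/15055)) + (1/32713)*(-1/31582) = 38425/(-1146/3103 + 13663/15055) - 1/1033141966 = 38425/(25143259/46715665) - 1/1033141966 = 38425*(46715665/25143259) - 1/1033141966 = 1795049427625/25143259 - 1/1033141966 = 1854540894723642067491/25976556034907194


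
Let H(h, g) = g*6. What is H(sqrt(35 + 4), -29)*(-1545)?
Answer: 268830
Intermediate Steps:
H(h, g) = 6*g
H(sqrt(35 + 4), -29)*(-1545) = (6*(-29))*(-1545) = -174*(-1545) = 268830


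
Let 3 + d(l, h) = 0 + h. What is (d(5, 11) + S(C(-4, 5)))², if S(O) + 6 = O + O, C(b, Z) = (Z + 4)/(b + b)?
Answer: 1/16 ≈ 0.062500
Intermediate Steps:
d(l, h) = -3 + h (d(l, h) = -3 + (0 + h) = -3 + h)
C(b, Z) = (4 + Z)/(2*b) (C(b, Z) = (4 + Z)/((2*b)) = (4 + Z)*(1/(2*b)) = (4 + Z)/(2*b))
S(O) = -6 + 2*O (S(O) = -6 + (O + O) = -6 + 2*O)
(d(5, 11) + S(C(-4, 5)))² = ((-3 + 11) + (-6 + 2*((½)*(4 + 5)/(-4))))² = (8 + (-6 + 2*((½)*(-¼)*9)))² = (8 + (-6 + 2*(-9/8)))² = (8 + (-6 - 9/4))² = (8 - 33/4)² = (-¼)² = 1/16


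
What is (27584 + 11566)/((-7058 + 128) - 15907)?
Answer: -39150/22837 ≈ -1.7143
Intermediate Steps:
(27584 + 11566)/((-7058 + 128) - 15907) = 39150/(-6930 - 15907) = 39150/(-22837) = 39150*(-1/22837) = -39150/22837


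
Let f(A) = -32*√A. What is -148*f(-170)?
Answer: 4736*I*√170 ≈ 61750.0*I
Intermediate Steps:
-148*f(-170) = -(-4736)*√(-170) = -(-4736)*I*√170 = 4736*I*√170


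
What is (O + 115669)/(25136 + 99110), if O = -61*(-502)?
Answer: 146291/124246 ≈ 1.1774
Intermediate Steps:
O = 30622
(O + 115669)/(25136 + 99110) = (30622 + 115669)/(25136 + 99110) = 146291/124246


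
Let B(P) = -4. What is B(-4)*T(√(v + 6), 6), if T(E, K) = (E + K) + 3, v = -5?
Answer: -40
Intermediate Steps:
T(E, K) = 3 + E + K
B(-4)*T(√(v + 6), 6) = -4*(3 + √(-5 + 6) + 6) = -4*(3 + √1 + 6) = -4*(3 + 1 + 6) = -4*10 = -40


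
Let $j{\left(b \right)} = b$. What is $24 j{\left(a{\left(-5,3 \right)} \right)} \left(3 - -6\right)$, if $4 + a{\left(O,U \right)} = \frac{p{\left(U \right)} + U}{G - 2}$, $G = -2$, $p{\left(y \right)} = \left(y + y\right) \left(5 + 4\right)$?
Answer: $-3942$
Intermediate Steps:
$p{\left(y \right)} = 18 y$ ($p{\left(y \right)} = 2 y 9 = 18 y$)
$a{\left(O,U \right)} = -4 - \frac{19 U}{4}$ ($a{\left(O,U \right)} = -4 + \frac{18 U + U}{-2 - 2} = -4 + \frac{19 U}{-4} = -4 + 19 U \left(- \frac{1}{4}\right) = -4 - \frac{19 U}{4}$)
$24 j{\left(a{\left(-5,3 \right)} \right)} \left(3 - -6\right) = 24 \left(-4 - \frac{57}{4}\right) \left(3 - -6\right) = 24 \left(-4 - \frac{57}{4}\right) \left(3 + 6\right) = 24 \left(- \frac{73}{4}\right) 9 = \left(-438\right) 9 = -3942$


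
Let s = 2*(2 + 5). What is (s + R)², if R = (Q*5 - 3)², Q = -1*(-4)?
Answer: 91809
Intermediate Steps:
Q = 4
s = 14 (s = 2*7 = 14)
R = 289 (R = (4*5 - 3)² = (20 - 3)² = 17² = 289)
(s + R)² = (14 + 289)² = 303² = 91809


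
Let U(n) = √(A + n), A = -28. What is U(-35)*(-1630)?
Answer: -4890*I*√7 ≈ -12938.0*I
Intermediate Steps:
U(n) = √(-28 + n)
U(-35)*(-1630) = √(-28 - 35)*(-1630) = √(-63)*(-1630) = (3*I*√7)*(-1630) = -4890*I*√7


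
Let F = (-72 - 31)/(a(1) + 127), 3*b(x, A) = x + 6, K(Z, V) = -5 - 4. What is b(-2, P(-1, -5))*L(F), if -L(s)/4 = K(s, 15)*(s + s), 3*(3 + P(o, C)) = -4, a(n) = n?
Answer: -309/4 ≈ -77.250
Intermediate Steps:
K(Z, V) = -9
P(o, C) = -13/3 (P(o, C) = -3 + (1/3)*(-4) = -3 - 4/3 = -13/3)
b(x, A) = 2 + x/3 (b(x, A) = (x + 6)/3 = (6 + x)/3 = 2 + x/3)
F = -103/128 (F = (-72 - 31)/(1 + 127) = -103/128 ≈ -0.80469)
L(s) = 72*s (L(s) = -(-36)*(s + s) = -(-36)*2*s = -(-72)*s = 72*s)
b(-2, P(-1, -5))*L(F) = (2 + (1/3)*(-2))*(72*(-103/128)) = (2 - 2/3)*(-927/16) = (4/3)*(-927/16) = -309/4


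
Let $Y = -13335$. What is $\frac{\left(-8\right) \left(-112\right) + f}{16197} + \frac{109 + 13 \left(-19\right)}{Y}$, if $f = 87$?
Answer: $\frac{5114497}{71995665} \approx 0.071039$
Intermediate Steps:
$\frac{\left(-8\right) \left(-112\right) + f}{16197} + \frac{109 + 13 \left(-19\right)}{Y} = \frac{\left(-8\right) \left(-112\right) + 87}{16197} + \frac{109 + 13 \left(-19\right)}{-13335} = \left(896 + 87\right) \frac{1}{16197} + \left(109 - 247\right) \left(- \frac{1}{13335}\right) = 983 \cdot \frac{1}{16197} - - \frac{46}{4445} = \frac{983}{16197} + \frac{46}{4445} = \frac{5114497}{71995665}$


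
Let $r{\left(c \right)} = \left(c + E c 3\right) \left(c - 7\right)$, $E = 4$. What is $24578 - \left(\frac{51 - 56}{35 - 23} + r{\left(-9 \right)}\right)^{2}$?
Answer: $- \frac{500867449}{144} \approx -3.4782 \cdot 10^{6}$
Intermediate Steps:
$r{\left(c \right)} = 13 c \left(-7 + c\right)$ ($r{\left(c \right)} = \left(c + 4 c 3\right) \left(c - 7\right) = \left(c + 12 c\right) \left(-7 + c\right) = 13 c \left(-7 + c\right)$)
$24578 - \left(\frac{51 - 56}{35 - 23} + r{\left(-9 \right)}\right)^{2} = 24578 - \left(\frac{51 - 56}{35 - 23} + 13 \left(-9\right) \left(-7 - 9\right)\right)^{2} = 24578 - \left(- \frac{5}{12} + 13 \left(-9\right) \left(-16\right)\right)^{2} = 24578 - \left(\left(-5\right) \frac{1}{12} + 1872\right)^{2} = 24578 - \left(- \frac{5}{12} + 1872\right)^{2} = 24578 - \left(\frac{22459}{12}\right)^{2} = 24578 - \frac{504406681}{144} = - \frac{500867449}{144}$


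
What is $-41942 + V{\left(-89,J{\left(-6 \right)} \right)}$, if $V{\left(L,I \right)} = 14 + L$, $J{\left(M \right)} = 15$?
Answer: $-42017$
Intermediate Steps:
$-41942 + V{\left(-89,J{\left(-6 \right)} \right)} = -41942 + \left(14 - 89\right) = -41942 - 75 = -42017$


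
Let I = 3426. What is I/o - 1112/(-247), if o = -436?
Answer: -180695/53846 ≈ -3.3558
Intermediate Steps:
I/o - 1112/(-247) = 3426/(-436) - 1112/(-247) = 3426*(-1/436) - 1112*(-1/247) = -1713/218 + 1112/247 = -180695/53846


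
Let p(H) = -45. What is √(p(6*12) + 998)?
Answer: √953 ≈ 30.871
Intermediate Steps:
√(p(6*12) + 998) = √(-45 + 998) = √953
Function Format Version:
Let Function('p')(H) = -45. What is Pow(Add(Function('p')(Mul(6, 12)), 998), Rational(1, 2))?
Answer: Pow(953, Rational(1, 2)) ≈ 30.871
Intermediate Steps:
Pow(Add(Function('p')(Mul(6, 12)), 998), Rational(1, 2)) = Pow(Add(-45, 998), Rational(1, 2)) = Pow(953, Rational(1, 2))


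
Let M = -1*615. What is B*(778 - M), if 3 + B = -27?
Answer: -41790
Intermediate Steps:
B = -30 (B = -3 - 27 = -30)
M = -615
B*(778 - M) = -30*(778 - 1*(-615)) = -30*(778 + 615) = -30*1393 = -41790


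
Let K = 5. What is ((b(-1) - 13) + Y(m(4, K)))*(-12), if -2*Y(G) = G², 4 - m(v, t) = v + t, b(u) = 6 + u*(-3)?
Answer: 198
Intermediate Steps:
b(u) = 6 - 3*u
m(v, t) = 4 - t - v (m(v, t) = 4 - (v + t) = 4 - (t + v) = 4 + (-t - v) = 4 - t - v)
Y(G) = -G²/2
((b(-1) - 13) + Y(m(4, K)))*(-12) = (((6 - 3*(-1)) - 13) - (4 - 1*5 - 1*4)²/2)*(-12) = (((6 + 3) - 13) - (4 - 5 - 4)²/2)*(-12) = ((9 - 13) - ½*(-5)²)*(-12) = (-4 - ½*25)*(-12) = (-4 - 25/2)*(-12) = -33/2*(-12) = 198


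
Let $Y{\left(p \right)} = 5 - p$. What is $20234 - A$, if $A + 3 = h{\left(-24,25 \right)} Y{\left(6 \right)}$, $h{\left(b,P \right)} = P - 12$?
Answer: $20250$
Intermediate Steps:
$h{\left(b,P \right)} = -12 + P$ ($h{\left(b,P \right)} = P - 12 = -12 + P$)
$A = -16$ ($A = -3 + \left(-12 + 25\right) \left(5 - 6\right) = -3 + 13 \left(5 - 6\right) = -3 + 13 \left(-1\right) = -3 - 13 = -16$)
$20234 - A = 20234 - -16 = 20234 + 16 = 20250$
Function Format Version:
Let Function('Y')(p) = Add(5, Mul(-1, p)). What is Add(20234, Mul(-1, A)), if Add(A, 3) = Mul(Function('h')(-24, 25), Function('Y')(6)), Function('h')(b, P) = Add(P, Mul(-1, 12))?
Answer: 20250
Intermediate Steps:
Function('h')(b, P) = Add(-12, P) (Function('h')(b, P) = Add(P, -12) = Add(-12, P))
A = -16 (A = Add(-3, Mul(Add(-12, 25), Add(5, Mul(-1, 6)))) = Add(-3, Mul(13, Add(5, -6))) = Add(-3, Mul(13, -1)) = Add(-3, -13) = -16)
Add(20234, Mul(-1, A)) = Add(20234, Mul(-1, -16)) = Add(20234, 16) = 20250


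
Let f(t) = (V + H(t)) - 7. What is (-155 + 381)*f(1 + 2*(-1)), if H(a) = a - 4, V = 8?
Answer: -904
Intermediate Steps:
H(a) = -4 + a
f(t) = -3 + t (f(t) = (8 + (-4 + t)) - 7 = (4 + t) - 7 = -3 + t)
(-155 + 381)*f(1 + 2*(-1)) = (-155 + 381)*(-3 + (1 + 2*(-1))) = 226*(-3 + (1 - 2)) = 226*(-3 - 1) = 226*(-4) = -904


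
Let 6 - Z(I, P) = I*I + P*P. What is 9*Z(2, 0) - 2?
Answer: 16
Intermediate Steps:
Z(I, P) = 6 - I² - P² (Z(I, P) = 6 - (I*I + P*P) = 6 - (I² + P²) = 6 + (-I² - P²) = 6 - I² - P²)
9*Z(2, 0) - 2 = 9*(6 - 1*2² - 1*0²) - 2 = 9*(6 - 1*4 - 1*0) - 2 = 9*(6 - 4 + 0) - 2 = 9*2 - 2 = 18 - 2 = 16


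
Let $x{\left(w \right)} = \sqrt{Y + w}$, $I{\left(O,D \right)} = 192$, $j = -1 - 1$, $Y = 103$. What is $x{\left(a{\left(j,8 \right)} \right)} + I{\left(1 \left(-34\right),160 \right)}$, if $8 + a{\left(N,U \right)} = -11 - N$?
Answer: $192 + \sqrt{86} \approx 201.27$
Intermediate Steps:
$j = -2$ ($j = -1 - 1 = -2$)
$a{\left(N,U \right)} = -19 - N$ ($a{\left(N,U \right)} = -8 - \left(11 + N\right) = -19 - N$)
$x{\left(w \right)} = \sqrt{103 + w}$
$x{\left(a{\left(j,8 \right)} \right)} + I{\left(1 \left(-34\right),160 \right)} = \sqrt{103 - 17} + 192 = \sqrt{86} + 192 = 192 + \sqrt{86}$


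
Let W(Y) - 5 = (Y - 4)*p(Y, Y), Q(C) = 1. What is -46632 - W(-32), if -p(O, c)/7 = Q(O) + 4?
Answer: -47897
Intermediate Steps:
p(O, c) = -35 (p(O, c) = -7*(1 + 4) = -7*5 = -35)
W(Y) = 145 - 35*Y (W(Y) = 5 + (Y - 4)*(-35) = 5 + (-4 + Y)*(-35) = 5 + (140 - 35*Y) = 145 - 35*Y)
-46632 - W(-32) = -46632 - (145 - 35*(-32)) = -46632 - (145 + 1120) = -46632 - 1*1265 = -46632 - 1265 = -47897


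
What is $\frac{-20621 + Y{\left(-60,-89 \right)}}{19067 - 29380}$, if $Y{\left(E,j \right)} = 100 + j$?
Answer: $\frac{20610}{10313} \approx 1.9984$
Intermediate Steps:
$\frac{-20621 + Y{\left(-60,-89 \right)}}{19067 - 29380} = \frac{-20621 + \left(100 - 89\right)}{19067 - 29380} = \frac{-20621 + 11}{-10313} = \left(-20610\right) \left(- \frac{1}{10313}\right) = \frac{20610}{10313}$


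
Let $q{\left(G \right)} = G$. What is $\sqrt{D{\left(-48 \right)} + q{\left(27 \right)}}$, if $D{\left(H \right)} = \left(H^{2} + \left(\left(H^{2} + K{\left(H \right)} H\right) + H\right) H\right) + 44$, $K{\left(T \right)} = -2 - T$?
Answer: $\sqrt{71} \approx 8.4261$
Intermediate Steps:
$D{\left(H \right)} = 44 + H^{2} + H \left(H + H^{2} + H \left(-2 - H\right)\right)$ ($D{\left(H \right)} = \left(H^{2} + \left(\left(H^{2} + \left(-2 - H\right) H\right) + H\right) H\right) + 44 = \left(H^{2} + \left(\left(H^{2} + H \left(-2 - H\right)\right) + H\right) H\right) + 44 = \left(H^{2} + \left(H + H^{2} + H \left(-2 - H\right)\right) H\right) + 44 = \left(H^{2} + H \left(H + H^{2} + H \left(-2 - H\right)\right)\right) + 44 = 44 + H^{2} + H \left(H + H^{2} + H \left(-2 - H\right)\right)$)
$\sqrt{D{\left(-48 \right)} + q{\left(27 \right)}} = \sqrt{44 + 27} = \sqrt{71}$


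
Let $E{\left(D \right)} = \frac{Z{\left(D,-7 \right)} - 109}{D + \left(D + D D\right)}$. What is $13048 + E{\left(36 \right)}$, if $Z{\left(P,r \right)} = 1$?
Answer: $\frac{495821}{38} \approx 13048.0$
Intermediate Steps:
$E{\left(D \right)} = - \frac{108}{D^{2} + 2 D}$ ($E{\left(D \right)} = \frac{1 - 109}{D + \left(D + D D\right)} = - \frac{108}{D + \left(D + D^{2}\right)} = - \frac{108}{D^{2} + 2 D}$)
$13048 + E{\left(36 \right)} = 13048 - \frac{108}{36 \left(2 + 36\right)} = 13048 - \frac{3}{38} = \frac{495821}{38}$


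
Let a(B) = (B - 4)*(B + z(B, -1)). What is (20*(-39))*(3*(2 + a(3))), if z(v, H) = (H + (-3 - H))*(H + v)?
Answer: -11700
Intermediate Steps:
z(v, H) = -3*H - 3*v (z(v, H) = -3*(H + v) = -3*H - 3*v)
a(B) = (-4 + B)*(3 - 2*B) (a(B) = (B - 4)*(B + (-3*(-1) - 3*B)) = (-4 + B)*(B + (3 - 3*B)) = (-4 + B)*(3 - 2*B))
(20*(-39))*(3*(2 + a(3))) = (20*(-39))*(3*(2 + (-12 - 2*3**2 + 11*3))) = -2340*(2 + (-12 - 2*9 + 33)) = -2340*(2 + (-12 - 18 + 33)) = -2340*(2 + 3) = -2340*5 = -780*15 = -11700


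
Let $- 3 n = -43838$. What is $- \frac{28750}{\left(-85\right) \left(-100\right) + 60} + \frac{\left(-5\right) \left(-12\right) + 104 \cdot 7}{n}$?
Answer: $- \frac{62005333}{18762664} \approx -3.3047$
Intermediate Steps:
$n = \frac{43838}{3}$ ($n = \left(- \frac{1}{3}\right) \left(-43838\right) = \frac{43838}{3} \approx 14613.0$)
$- \frac{28750}{\left(-85\right) \left(-100\right) + 60} + \frac{\left(-5\right) \left(-12\right) + 104 \cdot 7}{n} = - \frac{28750}{\left(-85\right) \left(-100\right) + 60} + \frac{\left(-5\right) \left(-12\right) + 104 \cdot 7}{\frac{43838}{3}} = - \frac{28750}{8500 + 60} + \left(60 + 728\right) \frac{3}{43838} = - \frac{28750}{8560} + 788 \cdot \frac{3}{43838} = \left(-28750\right) \frac{1}{8560} + \frac{1182}{21919} = - \frac{2875}{856} + \frac{1182}{21919} = - \frac{62005333}{18762664}$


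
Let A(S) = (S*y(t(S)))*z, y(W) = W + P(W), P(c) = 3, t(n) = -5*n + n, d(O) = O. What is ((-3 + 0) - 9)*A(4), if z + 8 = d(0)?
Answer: -4992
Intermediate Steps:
z = -8 (z = -8 + 0 = -8)
t(n) = -4*n
y(W) = 3 + W (y(W) = W + 3 = 3 + W)
A(S) = -8*S*(3 - 4*S) (A(S) = (S*(3 - 4*S))*(-8) = -8*S*(3 - 4*S))
((-3 + 0) - 9)*A(4) = ((-3 + 0) - 9)*(8*4*(-3 + 4*4)) = (-3 - 9)*(8*4*(-3 + 16)) = -96*4*13 = -12*416 = -4992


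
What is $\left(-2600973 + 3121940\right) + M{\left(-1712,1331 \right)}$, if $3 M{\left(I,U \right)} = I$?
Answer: $\frac{1561189}{3} \approx 5.204 \cdot 10^{5}$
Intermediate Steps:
$M{\left(I,U \right)} = \frac{I}{3}$
$\left(-2600973 + 3121940\right) + M{\left(-1712,1331 \right)} = \left(-2600973 + 3121940\right) + \frac{1}{3} \left(-1712\right) = 520967 - \frac{1712}{3} = \frac{1561189}{3}$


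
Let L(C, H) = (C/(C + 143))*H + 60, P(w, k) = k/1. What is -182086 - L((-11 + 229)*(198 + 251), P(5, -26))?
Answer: -17852316718/98025 ≈ -1.8212e+5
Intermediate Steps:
P(w, k) = k (P(w, k) = k*1 = k)
L(C, H) = 60 + C*H/(143 + C) (L(C, H) = (C/(143 + C))*H + 60 = C*H/(143 + C) + 60 = 60 + C*H/(143 + C))
-182086 - L((-11 + 229)*(198 + 251), P(5, -26)) = -182086 - (8580 + 60*((-11 + 229)*(198 + 251)) + ((-11 + 229)*(198 + 251))*(-26))/(143 + (-11 + 229)*(198 + 251)) = -182086 - (8580 + 60*(218*449) + (218*449)*(-26))/(143 + 218*449) = -182086 - (8580 + 60*97882 + 97882*(-26))/(143 + 97882) = -182086 - (8580 + 5872920 - 2544932)/98025 = -182086 - 3336568/98025 = -17852316718/98025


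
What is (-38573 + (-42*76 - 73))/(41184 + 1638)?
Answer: -6973/7137 ≈ -0.97702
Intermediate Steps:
(-38573 + (-42*76 - 73))/(41184 + 1638) = (-38573 + (-3192 - 73))/42822 = (-38573 - 3265)*(1/42822) = -41838*1/42822 = -6973/7137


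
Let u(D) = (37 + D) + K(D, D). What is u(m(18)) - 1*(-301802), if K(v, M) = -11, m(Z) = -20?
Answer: 301808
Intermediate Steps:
u(D) = 26 + D (u(D) = (37 + D) - 11 = 26 + D)
u(m(18)) - 1*(-301802) = (26 - 20) - 1*(-301802) = 6 + 301802 = 301808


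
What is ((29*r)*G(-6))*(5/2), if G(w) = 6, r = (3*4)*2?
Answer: 10440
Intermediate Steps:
r = 24 (r = 12*2 = 24)
((29*r)*G(-6))*(5/2) = ((29*24)*6)*(5/2) = (696*6)*(5*(1/2)) = 4176*(5/2) = 10440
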